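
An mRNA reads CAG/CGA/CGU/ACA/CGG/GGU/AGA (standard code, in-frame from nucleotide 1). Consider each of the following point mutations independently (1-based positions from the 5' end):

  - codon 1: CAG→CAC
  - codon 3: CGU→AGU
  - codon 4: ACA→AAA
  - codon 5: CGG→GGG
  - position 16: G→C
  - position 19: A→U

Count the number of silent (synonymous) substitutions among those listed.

0

Codon 1: CAG (Gln) → CAC (His) — missense.
Codon 3: CGU (Arg) → AGU (Ser) — missense.
Codon 4: ACA (Thr) → AAA (Lys) — missense.
Codon 5: CGG (Arg) → GGG (Gly) — missense.
Codon 6: GGU (Gly) → CGU (Arg) — missense.
Codon 7: AGA (Arg) → UGA (Stop) — nonsense.
Synonymous: 0 of 6.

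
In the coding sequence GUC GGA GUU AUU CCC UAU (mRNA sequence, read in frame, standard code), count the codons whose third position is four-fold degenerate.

Codon 1 GUC (Val): third position 4-fold.
Codon 2 GGA (Gly): third position 4-fold.
Codon 3 GUU (Val): third position 4-fold.
Codon 4 AUU (Ile): third position 3-fold.
Codon 5 CCC (Pro): third position 4-fold.
Codon 6 UAU (Tyr): third position 2-fold.
Four-fold degenerate third positions: 4.

4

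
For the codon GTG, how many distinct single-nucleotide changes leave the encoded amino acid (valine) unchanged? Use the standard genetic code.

3

Position 1: none → 0 synonymous.
Position 2: none → 0 synonymous.
Position 3: GTT, GTC, GTA → 3 synonymous.
Total: 0 + 0 + 3 = 3.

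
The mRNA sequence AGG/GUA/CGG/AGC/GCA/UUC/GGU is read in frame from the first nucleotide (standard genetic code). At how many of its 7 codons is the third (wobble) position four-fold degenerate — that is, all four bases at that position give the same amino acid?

4

Codon 1 AGG (Arg): third position 2-fold.
Codon 2 GUA (Val): third position 4-fold.
Codon 3 CGG (Arg): third position 4-fold.
Codon 4 AGC (Ser): third position 2-fold.
Codon 5 GCA (Ala): third position 4-fold.
Codon 6 UUC (Phe): third position 2-fold.
Codon 7 GGU (Gly): third position 4-fold.
Four-fold degenerate third positions: 4.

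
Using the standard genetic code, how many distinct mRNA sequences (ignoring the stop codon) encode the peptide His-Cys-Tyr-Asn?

His: 2 codons.
Cys: 2 codons.
Tyr: 2 codons.
Asn: 2 codons.
2 × 2 × 2 × 2 = 16.

16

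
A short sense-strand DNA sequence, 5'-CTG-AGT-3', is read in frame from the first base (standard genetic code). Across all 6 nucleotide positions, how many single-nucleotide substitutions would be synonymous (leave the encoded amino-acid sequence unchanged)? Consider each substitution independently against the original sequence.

5

Codon 1 (CTG, Leu): 4 synonymous substitutions.
Codon 2 (AGT, Ser): 1 synonymous substitution.
Total: 4 + 1 = 5.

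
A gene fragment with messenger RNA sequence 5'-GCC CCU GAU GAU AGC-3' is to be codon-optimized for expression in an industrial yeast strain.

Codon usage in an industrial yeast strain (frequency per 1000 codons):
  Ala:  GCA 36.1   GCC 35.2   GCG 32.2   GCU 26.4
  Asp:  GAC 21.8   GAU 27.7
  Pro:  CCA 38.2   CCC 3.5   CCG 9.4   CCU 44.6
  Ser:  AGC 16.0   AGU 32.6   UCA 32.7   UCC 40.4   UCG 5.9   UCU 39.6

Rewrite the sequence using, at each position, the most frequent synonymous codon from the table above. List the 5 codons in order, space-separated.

Codon 1 (Ala): best is GCA at 36.1.
Codon 2 (Pro): best is CCU at 44.6.
Codon 3 (Asp): best is GAU at 27.7.
Codon 4 (Asp): best is GAU at 27.7.
Codon 5 (Ser): best is UCC at 40.4.

GCA CCU GAU GAU UCC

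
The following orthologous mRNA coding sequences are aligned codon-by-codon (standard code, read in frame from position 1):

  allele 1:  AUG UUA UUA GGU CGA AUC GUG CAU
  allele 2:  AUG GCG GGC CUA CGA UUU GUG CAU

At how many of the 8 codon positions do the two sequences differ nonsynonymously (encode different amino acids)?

Codon 1: AUG Met / AUG Met — identical.
Codon 2: UUA Leu / GCG Ala — nonsynonymous.
Codon 3: UUA Leu / GGC Gly — nonsynonymous.
Codon 4: GGU Gly / CUA Leu — nonsynonymous.
Codon 5: CGA Arg / CGA Arg — identical.
Codon 6: AUC Ile / UUU Phe — nonsynonymous.
Codon 7: GUG Val / GUG Val — identical.
Codon 8: CAU His / CAU His — identical.
Nonsynonymous differences: 4.

4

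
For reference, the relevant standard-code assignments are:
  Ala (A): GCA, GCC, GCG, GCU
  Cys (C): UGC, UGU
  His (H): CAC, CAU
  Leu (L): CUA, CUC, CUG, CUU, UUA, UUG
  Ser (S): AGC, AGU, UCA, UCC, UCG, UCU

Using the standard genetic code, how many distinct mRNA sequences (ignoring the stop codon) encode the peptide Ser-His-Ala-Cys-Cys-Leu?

1152

Ser: 6 codons.
His: 2 codons.
Ala: 4 codons.
Cys: 2 codons.
Cys: 2 codons.
Leu: 6 codons.
6 × 2 × 4 × 2 × 2 × 6 = 1152.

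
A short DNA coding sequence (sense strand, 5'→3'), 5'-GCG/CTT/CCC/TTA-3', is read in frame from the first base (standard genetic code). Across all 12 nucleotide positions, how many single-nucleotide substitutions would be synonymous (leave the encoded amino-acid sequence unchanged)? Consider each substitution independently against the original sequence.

11

Codon 1 (GCG, Ala): 3 synonymous substitutions.
Codon 2 (CTT, Leu): 3 synonymous substitutions.
Codon 3 (CCC, Pro): 3 synonymous substitutions.
Codon 4 (TTA, Leu): 2 synonymous substitutions.
Total: 3 + 3 + 3 + 2 = 11.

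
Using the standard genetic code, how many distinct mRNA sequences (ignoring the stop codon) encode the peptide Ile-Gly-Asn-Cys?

48

Ile: 3 codons.
Gly: 4 codons.
Asn: 2 codons.
Cys: 2 codons.
3 × 4 × 2 × 2 = 48.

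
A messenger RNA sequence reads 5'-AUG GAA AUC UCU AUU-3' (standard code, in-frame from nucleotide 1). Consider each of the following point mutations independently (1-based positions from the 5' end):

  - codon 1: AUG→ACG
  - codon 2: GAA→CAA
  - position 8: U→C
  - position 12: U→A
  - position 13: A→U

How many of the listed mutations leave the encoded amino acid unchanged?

1

Codon 1: AUG (Met) → ACG (Thr) — missense.
Codon 2: GAA (Glu) → CAA (Gln) — missense.
Codon 3: AUC (Ile) → ACC (Thr) — missense.
Codon 4: UCU (Ser) → UCA (Ser) — synonymous.
Codon 5: AUU (Ile) → UUU (Phe) — missense.
Synonymous: 1 of 5.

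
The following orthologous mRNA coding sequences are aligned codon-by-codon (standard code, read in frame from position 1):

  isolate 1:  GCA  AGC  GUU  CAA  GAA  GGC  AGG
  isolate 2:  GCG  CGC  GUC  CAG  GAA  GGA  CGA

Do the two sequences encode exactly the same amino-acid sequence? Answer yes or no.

no

Codon 1: GCA Ala / GCG Ala — synonymous.
Codon 2: AGC Ser / CGC Arg — nonsynonymous.
Codon 3: GUU Val / GUC Val — synonymous.
Codon 4: CAA Gln / CAG Gln — synonymous.
Codon 5: GAA Glu / GAA Glu — identical.
Codon 6: GGC Gly / GGA Gly — synonymous.
Codon 7: AGG Arg / CGA Arg — synonymous.
Nonsynonymous differences: 1 → different protein.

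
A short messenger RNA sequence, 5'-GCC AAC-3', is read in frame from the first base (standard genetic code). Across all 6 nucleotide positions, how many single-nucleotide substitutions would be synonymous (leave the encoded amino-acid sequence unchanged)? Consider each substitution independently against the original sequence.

4

Codon 1 (GCC, Ala): 3 synonymous substitutions.
Codon 2 (AAC, Asn): 1 synonymous substitution.
Total: 3 + 1 = 4.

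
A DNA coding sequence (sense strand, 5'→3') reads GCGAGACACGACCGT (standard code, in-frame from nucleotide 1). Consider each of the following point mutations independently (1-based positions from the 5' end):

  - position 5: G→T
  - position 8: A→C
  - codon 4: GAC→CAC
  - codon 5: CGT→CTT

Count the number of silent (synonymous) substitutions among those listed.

Codon 2: AGA (Arg) → ATA (Ile) — missense.
Codon 3: CAC (His) → CCC (Pro) — missense.
Codon 4: GAC (Asp) → CAC (His) — missense.
Codon 5: CGT (Arg) → CTT (Leu) — missense.
Synonymous: 0 of 4.

0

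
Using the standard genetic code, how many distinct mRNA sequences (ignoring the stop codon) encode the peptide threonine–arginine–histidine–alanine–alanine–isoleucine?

Thr: 4 codons.
Arg: 6 codons.
His: 2 codons.
Ala: 4 codons.
Ala: 4 codons.
Ile: 3 codons.
4 × 6 × 2 × 4 × 4 × 3 = 2304.

2304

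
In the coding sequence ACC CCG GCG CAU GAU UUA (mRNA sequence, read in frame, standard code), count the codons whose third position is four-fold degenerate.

Codon 1 ACC (Thr): third position 4-fold.
Codon 2 CCG (Pro): third position 4-fold.
Codon 3 GCG (Ala): third position 4-fold.
Codon 4 CAU (His): third position 2-fold.
Codon 5 GAU (Asp): third position 2-fold.
Codon 6 UUA (Leu): third position 2-fold.
Four-fold degenerate third positions: 3.

3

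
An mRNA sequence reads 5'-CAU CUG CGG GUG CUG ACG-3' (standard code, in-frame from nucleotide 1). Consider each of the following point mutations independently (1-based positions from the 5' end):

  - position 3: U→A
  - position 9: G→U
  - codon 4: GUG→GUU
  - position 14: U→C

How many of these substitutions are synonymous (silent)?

Codon 1: CAU (His) → CAA (Gln) — missense.
Codon 3: CGG (Arg) → CGU (Arg) — synonymous.
Codon 4: GUG (Val) → GUU (Val) — synonymous.
Codon 5: CUG (Leu) → CCG (Pro) — missense.
Synonymous: 2 of 4.

2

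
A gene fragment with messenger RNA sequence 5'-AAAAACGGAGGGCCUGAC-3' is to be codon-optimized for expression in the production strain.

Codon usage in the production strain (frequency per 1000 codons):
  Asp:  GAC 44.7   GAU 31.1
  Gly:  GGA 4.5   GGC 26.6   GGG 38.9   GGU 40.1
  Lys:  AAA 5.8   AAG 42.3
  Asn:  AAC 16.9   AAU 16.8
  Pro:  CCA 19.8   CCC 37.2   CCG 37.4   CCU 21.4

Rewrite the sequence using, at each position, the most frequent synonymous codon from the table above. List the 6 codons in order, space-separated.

Codon 1 (Lys): best is AAG at 42.3.
Codon 2 (Asn): best is AAC at 16.9.
Codon 3 (Gly): best is GGU at 40.1.
Codon 4 (Gly): best is GGU at 40.1.
Codon 5 (Pro): best is CCG at 37.4.
Codon 6 (Asp): best is GAC at 44.7.

AAG AAC GGU GGU CCG GAC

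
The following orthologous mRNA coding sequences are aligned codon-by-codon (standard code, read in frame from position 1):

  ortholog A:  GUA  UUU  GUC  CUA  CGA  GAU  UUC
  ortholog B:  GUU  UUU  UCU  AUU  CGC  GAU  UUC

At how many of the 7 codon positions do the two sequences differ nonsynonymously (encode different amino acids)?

2

Codon 1: GUA Val / GUU Val — synonymous.
Codon 2: UUU Phe / UUU Phe — identical.
Codon 3: GUC Val / UCU Ser — nonsynonymous.
Codon 4: CUA Leu / AUU Ile — nonsynonymous.
Codon 5: CGA Arg / CGC Arg — synonymous.
Codon 6: GAU Asp / GAU Asp — identical.
Codon 7: UUC Phe / UUC Phe — identical.
Nonsynonymous differences: 2.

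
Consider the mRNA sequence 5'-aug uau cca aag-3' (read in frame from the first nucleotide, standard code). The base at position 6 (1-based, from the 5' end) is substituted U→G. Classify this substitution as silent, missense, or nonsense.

nonsense

Position 6 falls in codon 2: UAU → Tyr.
After the substitution the codon is UAG → Stop.
The new codon is a stop codon, so this is a nonsense mutation.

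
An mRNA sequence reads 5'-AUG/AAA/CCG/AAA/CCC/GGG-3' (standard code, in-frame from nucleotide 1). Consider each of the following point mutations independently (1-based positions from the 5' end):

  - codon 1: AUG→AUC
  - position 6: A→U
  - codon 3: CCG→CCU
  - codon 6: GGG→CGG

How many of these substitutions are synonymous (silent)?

Codon 1: AUG (Met) → AUC (Ile) — missense.
Codon 2: AAA (Lys) → AAU (Asn) — missense.
Codon 3: CCG (Pro) → CCU (Pro) — synonymous.
Codon 6: GGG (Gly) → CGG (Arg) — missense.
Synonymous: 1 of 4.

1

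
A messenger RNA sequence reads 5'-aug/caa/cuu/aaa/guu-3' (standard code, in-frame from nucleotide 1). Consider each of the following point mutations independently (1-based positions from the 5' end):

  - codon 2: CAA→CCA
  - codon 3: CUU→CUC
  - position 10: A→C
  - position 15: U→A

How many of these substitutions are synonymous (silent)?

2

Codon 2: CAA (Gln) → CCA (Pro) — missense.
Codon 3: CUU (Leu) → CUC (Leu) — synonymous.
Codon 4: AAA (Lys) → CAA (Gln) — missense.
Codon 5: GUU (Val) → GUA (Val) — synonymous.
Synonymous: 2 of 4.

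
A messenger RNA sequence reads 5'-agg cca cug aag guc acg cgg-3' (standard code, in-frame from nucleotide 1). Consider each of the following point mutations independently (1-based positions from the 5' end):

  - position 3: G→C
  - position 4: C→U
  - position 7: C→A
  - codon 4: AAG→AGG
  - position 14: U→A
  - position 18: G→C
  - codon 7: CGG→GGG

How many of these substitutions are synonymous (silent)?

Codon 1: AGG (Arg) → AGC (Ser) — missense.
Codon 2: CCA (Pro) → UCA (Ser) — missense.
Codon 3: CUG (Leu) → AUG (Met) — missense.
Codon 4: AAG (Lys) → AGG (Arg) — missense.
Codon 5: GUC (Val) → GAC (Asp) — missense.
Codon 6: ACG (Thr) → ACC (Thr) — synonymous.
Codon 7: CGG (Arg) → GGG (Gly) — missense.
Synonymous: 1 of 7.

1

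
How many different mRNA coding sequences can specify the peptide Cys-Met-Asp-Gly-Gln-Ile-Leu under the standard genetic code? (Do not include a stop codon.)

Cys: 2 codons.
Met: 1 codon.
Asp: 2 codons.
Gly: 4 codons.
Gln: 2 codons.
Ile: 3 codons.
Leu: 6 codons.
2 × 1 × 2 × 4 × 2 × 3 × 6 = 576.

576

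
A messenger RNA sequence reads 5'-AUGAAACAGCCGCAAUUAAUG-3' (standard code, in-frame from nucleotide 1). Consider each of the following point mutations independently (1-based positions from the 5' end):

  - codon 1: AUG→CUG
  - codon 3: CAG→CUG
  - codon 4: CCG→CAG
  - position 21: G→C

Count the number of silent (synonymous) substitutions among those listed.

0

Codon 1: AUG (Met) → CUG (Leu) — missense.
Codon 3: CAG (Gln) → CUG (Leu) — missense.
Codon 4: CCG (Pro) → CAG (Gln) — missense.
Codon 7: AUG (Met) → AUC (Ile) — missense.
Synonymous: 0 of 4.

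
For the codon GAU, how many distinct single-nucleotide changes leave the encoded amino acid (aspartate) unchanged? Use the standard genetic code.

Position 1: none → 0 synonymous.
Position 2: none → 0 synonymous.
Position 3: GAC → 1 synonymous.
Total: 0 + 0 + 1 = 1.

1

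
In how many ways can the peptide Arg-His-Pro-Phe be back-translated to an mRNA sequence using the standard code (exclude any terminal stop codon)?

Arg: 6 codons.
His: 2 codons.
Pro: 4 codons.
Phe: 2 codons.
6 × 2 × 4 × 2 = 96.

96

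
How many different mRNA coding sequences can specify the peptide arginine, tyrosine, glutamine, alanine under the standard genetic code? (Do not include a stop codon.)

Arg: 6 codons.
Tyr: 2 codons.
Gln: 2 codons.
Ala: 4 codons.
6 × 2 × 2 × 4 = 96.

96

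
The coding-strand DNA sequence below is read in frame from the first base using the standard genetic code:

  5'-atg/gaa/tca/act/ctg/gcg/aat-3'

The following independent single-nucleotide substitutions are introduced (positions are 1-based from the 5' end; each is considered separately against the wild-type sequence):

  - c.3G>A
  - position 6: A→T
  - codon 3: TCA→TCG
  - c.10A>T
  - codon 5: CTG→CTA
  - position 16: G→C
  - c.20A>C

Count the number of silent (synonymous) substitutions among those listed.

Codon 1: ATG (Met) → ATA (Ile) — missense.
Codon 2: GAA (Glu) → GAT (Asp) — missense.
Codon 3: TCA (Ser) → TCG (Ser) — synonymous.
Codon 4: ACT (Thr) → TCT (Ser) — missense.
Codon 5: CTG (Leu) → CTA (Leu) — synonymous.
Codon 6: GCG (Ala) → CCG (Pro) — missense.
Codon 7: AAT (Asn) → ACT (Thr) — missense.
Synonymous: 2 of 7.

2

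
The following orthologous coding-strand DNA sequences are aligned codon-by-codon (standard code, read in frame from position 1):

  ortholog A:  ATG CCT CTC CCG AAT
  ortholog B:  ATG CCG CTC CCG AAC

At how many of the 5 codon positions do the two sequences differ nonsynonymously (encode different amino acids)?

Codon 1: ATG Met / ATG Met — identical.
Codon 2: CCT Pro / CCG Pro — synonymous.
Codon 3: CTC Leu / CTC Leu — identical.
Codon 4: CCG Pro / CCG Pro — identical.
Codon 5: AAT Asn / AAC Asn — synonymous.
Nonsynonymous differences: 0.

0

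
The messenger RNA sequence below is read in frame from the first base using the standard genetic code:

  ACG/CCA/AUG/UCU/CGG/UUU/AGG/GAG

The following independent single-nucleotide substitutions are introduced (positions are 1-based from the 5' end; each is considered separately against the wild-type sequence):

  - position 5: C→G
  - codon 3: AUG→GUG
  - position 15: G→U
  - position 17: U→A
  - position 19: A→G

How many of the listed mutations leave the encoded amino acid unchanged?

Codon 2: CCA (Pro) → CGA (Arg) — missense.
Codon 3: AUG (Met) → GUG (Val) — missense.
Codon 5: CGG (Arg) → CGU (Arg) — synonymous.
Codon 6: UUU (Phe) → UAU (Tyr) — missense.
Codon 7: AGG (Arg) → GGG (Gly) — missense.
Synonymous: 1 of 5.

1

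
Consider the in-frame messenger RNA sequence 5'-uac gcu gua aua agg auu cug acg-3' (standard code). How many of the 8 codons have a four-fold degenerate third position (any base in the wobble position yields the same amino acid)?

4

Codon 1 UAC (Tyr): third position 2-fold.
Codon 2 GCU (Ala): third position 4-fold.
Codon 3 GUA (Val): third position 4-fold.
Codon 4 AUA (Ile): third position 3-fold.
Codon 5 AGG (Arg): third position 2-fold.
Codon 6 AUU (Ile): third position 3-fold.
Codon 7 CUG (Leu): third position 4-fold.
Codon 8 ACG (Thr): third position 4-fold.
Four-fold degenerate third positions: 4.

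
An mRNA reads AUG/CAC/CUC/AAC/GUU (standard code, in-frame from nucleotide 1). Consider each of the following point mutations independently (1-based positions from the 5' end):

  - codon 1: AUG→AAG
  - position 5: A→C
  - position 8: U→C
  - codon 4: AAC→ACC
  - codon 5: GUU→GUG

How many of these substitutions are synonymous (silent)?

1

Codon 1: AUG (Met) → AAG (Lys) — missense.
Codon 2: CAC (His) → CCC (Pro) — missense.
Codon 3: CUC (Leu) → CCC (Pro) — missense.
Codon 4: AAC (Asn) → ACC (Thr) — missense.
Codon 5: GUU (Val) → GUG (Val) — synonymous.
Synonymous: 1 of 5.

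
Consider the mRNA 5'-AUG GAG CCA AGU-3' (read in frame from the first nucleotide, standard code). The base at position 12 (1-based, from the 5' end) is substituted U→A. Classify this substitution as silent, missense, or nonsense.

missense

Position 12 falls in codon 4: AGU → Ser.
After the substitution the codon is AGA → Arg.
Ser ≠ Arg, so this is a missense mutation.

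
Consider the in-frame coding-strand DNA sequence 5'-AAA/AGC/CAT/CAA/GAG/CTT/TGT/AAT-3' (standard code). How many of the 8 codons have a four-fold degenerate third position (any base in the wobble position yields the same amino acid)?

1

Codon 1 AAA (Lys): third position 2-fold.
Codon 2 AGC (Ser): third position 2-fold.
Codon 3 CAT (His): third position 2-fold.
Codon 4 CAA (Gln): third position 2-fold.
Codon 5 GAG (Glu): third position 2-fold.
Codon 6 CTT (Leu): third position 4-fold.
Codon 7 TGT (Cys): third position 2-fold.
Codon 8 AAT (Asn): third position 2-fold.
Four-fold degenerate third positions: 1.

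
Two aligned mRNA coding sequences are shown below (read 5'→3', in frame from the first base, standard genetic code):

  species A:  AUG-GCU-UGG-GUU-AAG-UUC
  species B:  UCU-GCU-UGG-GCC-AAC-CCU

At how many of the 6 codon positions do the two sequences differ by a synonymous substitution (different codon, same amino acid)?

0

Codon 1: AUG Met / UCU Ser — nonsynonymous.
Codon 2: GCU Ala / GCU Ala — identical.
Codon 3: UGG Trp / UGG Trp — identical.
Codon 4: GUU Val / GCC Ala — nonsynonymous.
Codon 5: AAG Lys / AAC Asn — nonsynonymous.
Codon 6: UUC Phe / CCU Pro — nonsynonymous.
Synonymous differences: 0.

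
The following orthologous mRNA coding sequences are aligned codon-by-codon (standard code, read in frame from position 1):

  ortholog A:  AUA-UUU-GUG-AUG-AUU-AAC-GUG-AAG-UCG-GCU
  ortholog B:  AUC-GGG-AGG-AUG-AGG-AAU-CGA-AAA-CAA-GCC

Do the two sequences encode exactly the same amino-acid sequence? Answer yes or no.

no

Codon 1: AUA Ile / AUC Ile — synonymous.
Codon 2: UUU Phe / GGG Gly — nonsynonymous.
Codon 3: GUG Val / AGG Arg — nonsynonymous.
Codon 4: AUG Met / AUG Met — identical.
Codon 5: AUU Ile / AGG Arg — nonsynonymous.
Codon 6: AAC Asn / AAU Asn — synonymous.
Codon 7: GUG Val / CGA Arg — nonsynonymous.
Codon 8: AAG Lys / AAA Lys — synonymous.
Codon 9: UCG Ser / CAA Gln — nonsynonymous.
Codon 10: GCU Ala / GCC Ala — synonymous.
Nonsynonymous differences: 5 → different protein.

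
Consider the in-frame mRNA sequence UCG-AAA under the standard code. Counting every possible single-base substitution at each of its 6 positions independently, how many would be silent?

Codon 1 (UCG, Ser): 3 synonymous substitutions.
Codon 2 (AAA, Lys): 1 synonymous substitution.
Total: 3 + 1 = 4.

4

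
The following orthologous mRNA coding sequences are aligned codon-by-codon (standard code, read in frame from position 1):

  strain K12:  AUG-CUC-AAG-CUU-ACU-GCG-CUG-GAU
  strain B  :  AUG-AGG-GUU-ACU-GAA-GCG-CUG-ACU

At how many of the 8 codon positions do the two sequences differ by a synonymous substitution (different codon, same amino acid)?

0

Codon 1: AUG Met / AUG Met — identical.
Codon 2: CUC Leu / AGG Arg — nonsynonymous.
Codon 3: AAG Lys / GUU Val — nonsynonymous.
Codon 4: CUU Leu / ACU Thr — nonsynonymous.
Codon 5: ACU Thr / GAA Glu — nonsynonymous.
Codon 6: GCG Ala / GCG Ala — identical.
Codon 7: CUG Leu / CUG Leu — identical.
Codon 8: GAU Asp / ACU Thr — nonsynonymous.
Synonymous differences: 0.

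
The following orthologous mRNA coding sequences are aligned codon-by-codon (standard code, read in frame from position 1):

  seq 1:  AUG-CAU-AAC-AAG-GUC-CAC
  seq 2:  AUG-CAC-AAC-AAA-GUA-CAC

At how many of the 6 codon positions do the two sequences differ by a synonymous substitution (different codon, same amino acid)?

Codon 1: AUG Met / AUG Met — identical.
Codon 2: CAU His / CAC His — synonymous.
Codon 3: AAC Asn / AAC Asn — identical.
Codon 4: AAG Lys / AAA Lys — synonymous.
Codon 5: GUC Val / GUA Val — synonymous.
Codon 6: CAC His / CAC His — identical.
Synonymous differences: 3.

3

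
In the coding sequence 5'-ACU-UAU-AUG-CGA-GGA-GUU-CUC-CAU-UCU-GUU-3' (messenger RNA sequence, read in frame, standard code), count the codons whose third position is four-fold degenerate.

7

Codon 1 ACU (Thr): third position 4-fold.
Codon 2 UAU (Tyr): third position 2-fold.
Codon 3 AUG (Met): third position 1-fold.
Codon 4 CGA (Arg): third position 4-fold.
Codon 5 GGA (Gly): third position 4-fold.
Codon 6 GUU (Val): third position 4-fold.
Codon 7 CUC (Leu): third position 4-fold.
Codon 8 CAU (His): third position 2-fold.
Codon 9 UCU (Ser): third position 4-fold.
Codon 10 GUU (Val): third position 4-fold.
Four-fold degenerate third positions: 7.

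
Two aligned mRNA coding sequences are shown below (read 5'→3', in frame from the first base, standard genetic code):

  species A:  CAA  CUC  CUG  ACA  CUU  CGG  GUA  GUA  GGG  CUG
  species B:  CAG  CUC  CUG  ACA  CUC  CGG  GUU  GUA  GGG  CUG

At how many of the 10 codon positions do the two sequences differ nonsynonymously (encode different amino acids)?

Codon 1: CAA Gln / CAG Gln — synonymous.
Codon 2: CUC Leu / CUC Leu — identical.
Codon 3: CUG Leu / CUG Leu — identical.
Codon 4: ACA Thr / ACA Thr — identical.
Codon 5: CUU Leu / CUC Leu — synonymous.
Codon 6: CGG Arg / CGG Arg — identical.
Codon 7: GUA Val / GUU Val — synonymous.
Codon 8: GUA Val / GUA Val — identical.
Codon 9: GGG Gly / GGG Gly — identical.
Codon 10: CUG Leu / CUG Leu — identical.
Nonsynonymous differences: 0.

0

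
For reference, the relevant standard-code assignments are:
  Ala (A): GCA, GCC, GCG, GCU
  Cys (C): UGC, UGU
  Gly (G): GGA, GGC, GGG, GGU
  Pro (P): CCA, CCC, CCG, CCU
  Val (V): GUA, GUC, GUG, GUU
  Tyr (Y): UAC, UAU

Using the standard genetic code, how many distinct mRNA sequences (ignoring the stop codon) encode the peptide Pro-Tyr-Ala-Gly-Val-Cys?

1024

Pro: 4 codons.
Tyr: 2 codons.
Ala: 4 codons.
Gly: 4 codons.
Val: 4 codons.
Cys: 2 codons.
4 × 2 × 4 × 4 × 4 × 2 = 1024.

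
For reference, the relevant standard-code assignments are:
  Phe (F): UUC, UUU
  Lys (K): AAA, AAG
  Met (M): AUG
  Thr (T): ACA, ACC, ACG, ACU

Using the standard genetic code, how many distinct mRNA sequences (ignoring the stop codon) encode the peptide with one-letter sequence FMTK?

16

Phe: 2 codons.
Met: 1 codon.
Thr: 4 codons.
Lys: 2 codons.
2 × 1 × 4 × 2 = 16.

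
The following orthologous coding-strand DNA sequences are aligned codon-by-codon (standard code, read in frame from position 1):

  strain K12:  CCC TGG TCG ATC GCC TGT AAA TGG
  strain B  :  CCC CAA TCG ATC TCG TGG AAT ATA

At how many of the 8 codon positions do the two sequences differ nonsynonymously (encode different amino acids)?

Codon 1: CCC Pro / CCC Pro — identical.
Codon 2: TGG Trp / CAA Gln — nonsynonymous.
Codon 3: TCG Ser / TCG Ser — identical.
Codon 4: ATC Ile / ATC Ile — identical.
Codon 5: GCC Ala / TCG Ser — nonsynonymous.
Codon 6: TGT Cys / TGG Trp — nonsynonymous.
Codon 7: AAA Lys / AAT Asn — nonsynonymous.
Codon 8: TGG Trp / ATA Ile — nonsynonymous.
Nonsynonymous differences: 5.

5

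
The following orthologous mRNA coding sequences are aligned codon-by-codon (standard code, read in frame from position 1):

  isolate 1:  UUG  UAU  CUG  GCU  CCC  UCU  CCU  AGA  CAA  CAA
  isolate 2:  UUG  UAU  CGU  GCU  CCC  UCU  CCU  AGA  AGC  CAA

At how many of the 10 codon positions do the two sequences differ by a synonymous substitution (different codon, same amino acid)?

0

Codon 1: UUG Leu / UUG Leu — identical.
Codon 2: UAU Tyr / UAU Tyr — identical.
Codon 3: CUG Leu / CGU Arg — nonsynonymous.
Codon 4: GCU Ala / GCU Ala — identical.
Codon 5: CCC Pro / CCC Pro — identical.
Codon 6: UCU Ser / UCU Ser — identical.
Codon 7: CCU Pro / CCU Pro — identical.
Codon 8: AGA Arg / AGA Arg — identical.
Codon 9: CAA Gln / AGC Ser — nonsynonymous.
Codon 10: CAA Gln / CAA Gln — identical.
Synonymous differences: 0.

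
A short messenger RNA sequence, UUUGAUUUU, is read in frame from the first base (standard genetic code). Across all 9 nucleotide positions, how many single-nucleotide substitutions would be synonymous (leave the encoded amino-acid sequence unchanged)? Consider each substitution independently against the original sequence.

Codon 1 (UUU, Phe): 1 synonymous substitution.
Codon 2 (GAU, Asp): 1 synonymous substitution.
Codon 3 (UUU, Phe): 1 synonymous substitution.
Total: 1 + 1 + 1 = 3.

3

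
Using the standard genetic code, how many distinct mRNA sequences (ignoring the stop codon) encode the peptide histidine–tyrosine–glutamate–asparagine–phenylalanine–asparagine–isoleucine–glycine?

768

His: 2 codons.
Tyr: 2 codons.
Glu: 2 codons.
Asn: 2 codons.
Phe: 2 codons.
Asn: 2 codons.
Ile: 3 codons.
Gly: 4 codons.
2 × 2 × 2 × 2 × 2 × 2 × 3 × 4 = 768.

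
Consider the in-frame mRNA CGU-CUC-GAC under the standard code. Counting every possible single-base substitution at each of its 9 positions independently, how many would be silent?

7

Codon 1 (CGU, Arg): 3 synonymous substitutions.
Codon 2 (CUC, Leu): 3 synonymous substitutions.
Codon 3 (GAC, Asp): 1 synonymous substitution.
Total: 3 + 3 + 1 = 7.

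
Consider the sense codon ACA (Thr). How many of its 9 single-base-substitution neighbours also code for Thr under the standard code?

Position 1: none → 0 synonymous.
Position 2: none → 0 synonymous.
Position 3: ACT, ACC, ACG → 3 synonymous.
Total: 0 + 0 + 3 = 3.

3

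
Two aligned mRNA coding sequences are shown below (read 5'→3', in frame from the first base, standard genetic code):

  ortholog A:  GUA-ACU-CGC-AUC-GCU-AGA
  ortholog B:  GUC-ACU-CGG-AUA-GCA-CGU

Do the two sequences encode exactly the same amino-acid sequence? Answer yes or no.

Codon 1: GUA Val / GUC Val — synonymous.
Codon 2: ACU Thr / ACU Thr — identical.
Codon 3: CGC Arg / CGG Arg — synonymous.
Codon 4: AUC Ile / AUA Ile — synonymous.
Codon 5: GCU Ala / GCA Ala — synonymous.
Codon 6: AGA Arg / CGU Arg — synonymous.
Nonsynonymous differences: 0 → same protein.

yes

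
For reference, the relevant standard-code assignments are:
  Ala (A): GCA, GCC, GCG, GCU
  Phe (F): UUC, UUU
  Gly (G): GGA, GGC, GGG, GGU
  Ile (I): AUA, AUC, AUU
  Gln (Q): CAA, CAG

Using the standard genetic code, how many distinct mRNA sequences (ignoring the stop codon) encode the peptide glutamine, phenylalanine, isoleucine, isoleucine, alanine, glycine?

Gln: 2 codons.
Phe: 2 codons.
Ile: 3 codons.
Ile: 3 codons.
Ala: 4 codons.
Gly: 4 codons.
2 × 2 × 3 × 3 × 4 × 4 = 576.

576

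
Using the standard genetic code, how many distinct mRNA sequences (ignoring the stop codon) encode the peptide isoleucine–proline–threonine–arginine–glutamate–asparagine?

1152

Ile: 3 codons.
Pro: 4 codons.
Thr: 4 codons.
Arg: 6 codons.
Glu: 2 codons.
Asn: 2 codons.
3 × 4 × 4 × 6 × 2 × 2 = 1152.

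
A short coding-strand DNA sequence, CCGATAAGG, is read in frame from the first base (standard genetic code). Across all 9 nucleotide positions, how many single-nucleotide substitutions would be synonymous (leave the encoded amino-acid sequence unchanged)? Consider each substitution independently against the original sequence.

7

Codon 1 (CCG, Pro): 3 synonymous substitutions.
Codon 2 (ATA, Ile): 2 synonymous substitutions.
Codon 3 (AGG, Arg): 2 synonymous substitutions.
Total: 3 + 2 + 2 = 7.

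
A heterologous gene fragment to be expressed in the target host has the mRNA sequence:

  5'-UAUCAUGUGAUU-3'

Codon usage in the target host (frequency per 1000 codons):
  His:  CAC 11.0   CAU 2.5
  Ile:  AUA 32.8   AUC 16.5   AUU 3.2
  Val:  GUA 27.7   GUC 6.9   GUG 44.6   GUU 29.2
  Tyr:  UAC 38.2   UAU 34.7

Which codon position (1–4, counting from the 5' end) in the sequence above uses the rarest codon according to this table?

Codon 1 UAU (Tyr): 34.7 per 1000.
Codon 2 CAU (His): 2.5 per 1000.
Codon 3 GUG (Val): 44.6 per 1000.
Codon 4 AUU (Ile): 3.2 per 1000.
Lowest frequency is 2.5 at codon 2.

2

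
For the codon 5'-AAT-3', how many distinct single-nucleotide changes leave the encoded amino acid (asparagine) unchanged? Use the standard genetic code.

1

Position 1: none → 0 synonymous.
Position 2: none → 0 synonymous.
Position 3: AAC → 1 synonymous.
Total: 0 + 0 + 1 = 1.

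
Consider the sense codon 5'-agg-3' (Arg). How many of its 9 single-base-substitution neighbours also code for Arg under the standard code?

Position 1: CGG → 1 synonymous.
Position 2: none → 0 synonymous.
Position 3: AGA → 1 synonymous.
Total: 1 + 0 + 1 = 2.

2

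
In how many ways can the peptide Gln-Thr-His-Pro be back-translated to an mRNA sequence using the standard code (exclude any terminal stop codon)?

64

Gln: 2 codons.
Thr: 4 codons.
His: 2 codons.
Pro: 4 codons.
2 × 4 × 2 × 4 = 64.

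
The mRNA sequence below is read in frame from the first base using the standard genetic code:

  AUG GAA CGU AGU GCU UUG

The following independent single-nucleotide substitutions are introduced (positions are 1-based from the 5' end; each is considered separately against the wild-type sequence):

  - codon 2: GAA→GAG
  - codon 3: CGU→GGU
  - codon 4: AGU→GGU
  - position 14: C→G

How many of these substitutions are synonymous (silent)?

1

Codon 2: GAA (Glu) → GAG (Glu) — synonymous.
Codon 3: CGU (Arg) → GGU (Gly) — missense.
Codon 4: AGU (Ser) → GGU (Gly) — missense.
Codon 5: GCU (Ala) → GGU (Gly) — missense.
Synonymous: 1 of 4.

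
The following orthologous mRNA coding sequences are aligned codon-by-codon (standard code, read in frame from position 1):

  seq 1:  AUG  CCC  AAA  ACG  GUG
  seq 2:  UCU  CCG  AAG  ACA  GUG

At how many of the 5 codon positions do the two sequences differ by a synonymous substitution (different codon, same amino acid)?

3

Codon 1: AUG Met / UCU Ser — nonsynonymous.
Codon 2: CCC Pro / CCG Pro — synonymous.
Codon 3: AAA Lys / AAG Lys — synonymous.
Codon 4: ACG Thr / ACA Thr — synonymous.
Codon 5: GUG Val / GUG Val — identical.
Synonymous differences: 3.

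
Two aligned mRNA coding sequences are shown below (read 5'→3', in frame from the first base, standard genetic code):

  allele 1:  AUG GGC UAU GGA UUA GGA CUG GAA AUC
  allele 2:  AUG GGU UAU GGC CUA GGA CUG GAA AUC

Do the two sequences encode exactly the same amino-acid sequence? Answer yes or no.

yes

Codon 1: AUG Met / AUG Met — identical.
Codon 2: GGC Gly / GGU Gly — synonymous.
Codon 3: UAU Tyr / UAU Tyr — identical.
Codon 4: GGA Gly / GGC Gly — synonymous.
Codon 5: UUA Leu / CUA Leu — synonymous.
Codon 6: GGA Gly / GGA Gly — identical.
Codon 7: CUG Leu / CUG Leu — identical.
Codon 8: GAA Glu / GAA Glu — identical.
Codon 9: AUC Ile / AUC Ile — identical.
Nonsynonymous differences: 0 → same protein.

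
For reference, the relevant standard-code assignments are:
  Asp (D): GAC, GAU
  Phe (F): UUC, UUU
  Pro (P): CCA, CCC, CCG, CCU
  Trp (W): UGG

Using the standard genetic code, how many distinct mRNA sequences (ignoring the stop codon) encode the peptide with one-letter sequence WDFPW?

16

Trp: 1 codon.
Asp: 2 codons.
Phe: 2 codons.
Pro: 4 codons.
Trp: 1 codon.
1 × 2 × 2 × 4 × 1 = 16.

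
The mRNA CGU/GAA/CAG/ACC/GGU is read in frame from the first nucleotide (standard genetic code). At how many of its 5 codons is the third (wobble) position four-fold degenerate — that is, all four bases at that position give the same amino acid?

Codon 1 CGU (Arg): third position 4-fold.
Codon 2 GAA (Glu): third position 2-fold.
Codon 3 CAG (Gln): third position 2-fold.
Codon 4 ACC (Thr): third position 4-fold.
Codon 5 GGU (Gly): third position 4-fold.
Four-fold degenerate third positions: 3.

3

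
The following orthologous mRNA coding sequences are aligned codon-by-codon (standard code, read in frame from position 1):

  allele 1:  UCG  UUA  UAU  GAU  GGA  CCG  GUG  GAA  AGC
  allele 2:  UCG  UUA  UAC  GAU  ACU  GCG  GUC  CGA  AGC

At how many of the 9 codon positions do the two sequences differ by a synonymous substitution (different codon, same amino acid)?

Codon 1: UCG Ser / UCG Ser — identical.
Codon 2: UUA Leu / UUA Leu — identical.
Codon 3: UAU Tyr / UAC Tyr — synonymous.
Codon 4: GAU Asp / GAU Asp — identical.
Codon 5: GGA Gly / ACU Thr — nonsynonymous.
Codon 6: CCG Pro / GCG Ala — nonsynonymous.
Codon 7: GUG Val / GUC Val — synonymous.
Codon 8: GAA Glu / CGA Arg — nonsynonymous.
Codon 9: AGC Ser / AGC Ser — identical.
Synonymous differences: 2.

2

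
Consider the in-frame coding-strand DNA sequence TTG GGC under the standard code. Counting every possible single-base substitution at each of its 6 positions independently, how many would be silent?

5

Codon 1 (TTG, Leu): 2 synonymous substitutions.
Codon 2 (GGC, Gly): 3 synonymous substitutions.
Total: 2 + 3 = 5.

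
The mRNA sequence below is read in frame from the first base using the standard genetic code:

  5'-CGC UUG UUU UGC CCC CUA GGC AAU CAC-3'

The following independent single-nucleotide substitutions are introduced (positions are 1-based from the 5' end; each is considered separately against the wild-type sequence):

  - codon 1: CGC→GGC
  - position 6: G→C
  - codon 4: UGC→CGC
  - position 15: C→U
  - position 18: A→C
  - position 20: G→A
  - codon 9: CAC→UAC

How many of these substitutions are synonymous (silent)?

2

Codon 1: CGC (Arg) → GGC (Gly) — missense.
Codon 2: UUG (Leu) → UUC (Phe) — missense.
Codon 4: UGC (Cys) → CGC (Arg) — missense.
Codon 5: CCC (Pro) → CCU (Pro) — synonymous.
Codon 6: CUA (Leu) → CUC (Leu) — synonymous.
Codon 7: GGC (Gly) → GAC (Asp) — missense.
Codon 9: CAC (His) → UAC (Tyr) — missense.
Synonymous: 2 of 7.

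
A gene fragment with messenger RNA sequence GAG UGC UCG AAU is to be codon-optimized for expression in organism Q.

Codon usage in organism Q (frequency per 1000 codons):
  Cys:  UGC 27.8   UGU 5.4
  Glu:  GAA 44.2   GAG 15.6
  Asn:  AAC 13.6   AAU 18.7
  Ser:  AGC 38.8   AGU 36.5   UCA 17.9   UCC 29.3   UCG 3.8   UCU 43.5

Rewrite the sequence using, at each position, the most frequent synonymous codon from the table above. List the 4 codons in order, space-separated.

GAA UGC UCU AAU

Codon 1 (Glu): best is GAA at 44.2.
Codon 2 (Cys): best is UGC at 27.8.
Codon 3 (Ser): best is UCU at 43.5.
Codon 4 (Asn): best is AAU at 18.7.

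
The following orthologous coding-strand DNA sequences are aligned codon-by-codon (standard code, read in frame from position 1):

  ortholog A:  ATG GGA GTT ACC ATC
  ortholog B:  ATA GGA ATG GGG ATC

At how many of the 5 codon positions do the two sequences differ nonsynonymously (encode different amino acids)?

3

Codon 1: ATG Met / ATA Ile — nonsynonymous.
Codon 2: GGA Gly / GGA Gly — identical.
Codon 3: GTT Val / ATG Met — nonsynonymous.
Codon 4: ACC Thr / GGG Gly — nonsynonymous.
Codon 5: ATC Ile / ATC Ile — identical.
Nonsynonymous differences: 3.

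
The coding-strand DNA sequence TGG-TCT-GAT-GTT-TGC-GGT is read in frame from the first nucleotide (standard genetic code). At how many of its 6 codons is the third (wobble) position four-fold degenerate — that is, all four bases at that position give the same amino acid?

3

Codon 1 TGG (Trp): third position 1-fold.
Codon 2 TCT (Ser): third position 4-fold.
Codon 3 GAT (Asp): third position 2-fold.
Codon 4 GTT (Val): third position 4-fold.
Codon 5 TGC (Cys): third position 2-fold.
Codon 6 GGT (Gly): third position 4-fold.
Four-fold degenerate third positions: 3.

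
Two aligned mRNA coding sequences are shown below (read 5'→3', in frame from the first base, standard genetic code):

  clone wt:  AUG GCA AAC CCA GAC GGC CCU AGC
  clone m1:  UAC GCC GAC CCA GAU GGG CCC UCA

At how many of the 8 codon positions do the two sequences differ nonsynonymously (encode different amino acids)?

2

Codon 1: AUG Met / UAC Tyr — nonsynonymous.
Codon 2: GCA Ala / GCC Ala — synonymous.
Codon 3: AAC Asn / GAC Asp — nonsynonymous.
Codon 4: CCA Pro / CCA Pro — identical.
Codon 5: GAC Asp / GAU Asp — synonymous.
Codon 6: GGC Gly / GGG Gly — synonymous.
Codon 7: CCU Pro / CCC Pro — synonymous.
Codon 8: AGC Ser / UCA Ser — synonymous.
Nonsynonymous differences: 2.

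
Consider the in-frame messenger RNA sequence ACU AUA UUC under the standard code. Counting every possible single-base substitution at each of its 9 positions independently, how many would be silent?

Codon 1 (ACU, Thr): 3 synonymous substitutions.
Codon 2 (AUA, Ile): 2 synonymous substitutions.
Codon 3 (UUC, Phe): 1 synonymous substitution.
Total: 3 + 2 + 1 = 6.

6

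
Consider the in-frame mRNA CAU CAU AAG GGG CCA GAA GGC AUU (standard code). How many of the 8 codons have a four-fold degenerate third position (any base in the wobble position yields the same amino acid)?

Codon 1 CAU (His): third position 2-fold.
Codon 2 CAU (His): third position 2-fold.
Codon 3 AAG (Lys): third position 2-fold.
Codon 4 GGG (Gly): third position 4-fold.
Codon 5 CCA (Pro): third position 4-fold.
Codon 6 GAA (Glu): third position 2-fold.
Codon 7 GGC (Gly): third position 4-fold.
Codon 8 AUU (Ile): third position 3-fold.
Four-fold degenerate third positions: 3.

3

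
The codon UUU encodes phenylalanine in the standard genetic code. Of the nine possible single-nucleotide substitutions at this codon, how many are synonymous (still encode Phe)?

Position 1: none → 0 synonymous.
Position 2: none → 0 synonymous.
Position 3: UUC → 1 synonymous.
Total: 0 + 0 + 1 = 1.

1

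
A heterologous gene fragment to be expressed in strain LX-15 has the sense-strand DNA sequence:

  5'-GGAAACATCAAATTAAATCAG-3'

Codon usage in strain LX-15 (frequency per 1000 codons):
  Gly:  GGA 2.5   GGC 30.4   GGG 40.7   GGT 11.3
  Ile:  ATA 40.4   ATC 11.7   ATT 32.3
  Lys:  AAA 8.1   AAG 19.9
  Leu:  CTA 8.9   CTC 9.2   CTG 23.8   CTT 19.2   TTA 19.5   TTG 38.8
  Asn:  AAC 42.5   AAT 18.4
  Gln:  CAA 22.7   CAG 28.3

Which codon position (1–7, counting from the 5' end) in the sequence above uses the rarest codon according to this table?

1

Codon 1 GGA (Gly): 2.5 per 1000.
Codon 2 AAC (Asn): 42.5 per 1000.
Codon 3 ATC (Ile): 11.7 per 1000.
Codon 4 AAA (Lys): 8.1 per 1000.
Codon 5 TTA (Leu): 19.5 per 1000.
Codon 6 AAT (Asn): 18.4 per 1000.
Codon 7 CAG (Gln): 28.3 per 1000.
Lowest frequency is 2.5 at codon 1.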